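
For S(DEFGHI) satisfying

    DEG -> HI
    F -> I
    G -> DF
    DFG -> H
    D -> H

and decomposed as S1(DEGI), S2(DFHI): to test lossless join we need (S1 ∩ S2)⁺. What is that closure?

S1 ∩ S2 = {DI}.
D → H applies, adding H
Closure: {DHI}.

DHI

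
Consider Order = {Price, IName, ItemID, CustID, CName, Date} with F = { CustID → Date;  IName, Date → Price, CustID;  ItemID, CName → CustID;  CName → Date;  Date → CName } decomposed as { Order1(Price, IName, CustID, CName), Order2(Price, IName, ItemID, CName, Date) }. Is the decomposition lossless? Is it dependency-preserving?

lossless but not dependency-preserving

Lossless test: (Price, IName, CName)⁺ = {Price, IName, CustID, CName, Date}, which contains all of one fragment — lossless.
Dependency preservation: the restricted closure of {ItemID, CName} across the fragments never reaches {CustID}, so ItemID, CName → CustID cannot be enforced without a join — not preserved.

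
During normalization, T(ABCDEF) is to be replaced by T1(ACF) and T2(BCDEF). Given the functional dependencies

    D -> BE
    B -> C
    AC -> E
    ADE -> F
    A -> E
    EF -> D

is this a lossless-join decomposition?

No

Common attributes: T1 ∩ T2 = {CF}.
No dependency enlarges {CF}, so (CF)⁺ = {CF}.
The closure contains neither all of T1 = {ACF} nor all of T2 = {BCDEF}, so the common attributes are not a superkey of either fragment. The join is lossy.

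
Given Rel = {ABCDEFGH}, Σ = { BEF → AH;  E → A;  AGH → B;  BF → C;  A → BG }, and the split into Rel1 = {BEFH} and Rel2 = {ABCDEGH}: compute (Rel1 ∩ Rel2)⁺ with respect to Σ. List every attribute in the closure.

Rel1 ∩ Rel2 = {BEH}.
E → A applies, adding A
A → BG applies, adding G
Closure: {ABEGH}.

ABEGH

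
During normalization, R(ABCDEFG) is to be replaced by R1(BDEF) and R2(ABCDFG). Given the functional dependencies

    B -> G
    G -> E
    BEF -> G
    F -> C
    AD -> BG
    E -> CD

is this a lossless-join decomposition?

Common attributes: R1 ∩ R2 = {BDF}.
Closure of {BDF}: B → G applies, adding G; G → E applies, adding E; F → C applies, adding C. So (BDF)⁺ = {BCDEFG}.
This closure contains every attribute of R1, so R1 ∩ R2 → R1. The join is lossless.

Yes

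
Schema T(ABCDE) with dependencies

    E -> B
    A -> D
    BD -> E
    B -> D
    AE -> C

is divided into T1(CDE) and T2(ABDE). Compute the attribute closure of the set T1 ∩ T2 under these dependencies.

BDE

T1 ∩ T2 = {DE}.
E → B applies, adding B
Closure: {BDE}.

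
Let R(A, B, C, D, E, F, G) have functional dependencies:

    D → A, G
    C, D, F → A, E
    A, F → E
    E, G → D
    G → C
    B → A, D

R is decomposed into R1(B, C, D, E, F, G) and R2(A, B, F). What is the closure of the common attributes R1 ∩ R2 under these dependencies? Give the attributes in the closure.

R1 ∩ R2 = {B, F}.
B → A, D applies, adding A, D
D → A, G applies, adding G
A, F → E applies, adding E
G → C applies, adding C
Closure: {A, B, C, D, E, F, G}.

A, B, C, D, E, F, G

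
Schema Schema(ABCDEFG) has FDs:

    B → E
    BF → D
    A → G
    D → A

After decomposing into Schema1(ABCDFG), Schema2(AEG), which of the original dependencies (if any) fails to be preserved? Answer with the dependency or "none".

B → E

Check B → E: no single fragment contains all of {BE}, and the restricted closure of {B} across the fragments never reaches {E}.
BF → D is preserved.
A → G is preserved.
D → A is preserved.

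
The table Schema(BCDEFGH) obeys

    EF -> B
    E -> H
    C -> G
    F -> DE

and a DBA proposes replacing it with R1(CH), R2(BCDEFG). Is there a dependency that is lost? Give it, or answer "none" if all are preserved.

Check E → H: no single fragment contains all of {EH}, and the restricted closure of {E} across the fragments never reaches {H}.
EF → B is preserved.
C → G is preserved.
F → DE is preserved.

E -> H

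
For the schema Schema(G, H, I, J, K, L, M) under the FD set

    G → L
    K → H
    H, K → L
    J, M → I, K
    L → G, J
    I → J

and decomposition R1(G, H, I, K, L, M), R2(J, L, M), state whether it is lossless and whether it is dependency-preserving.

Lossless test: (L, M)⁺ = {G, H, I, J, K, L, M}, which contains all of one fragment — lossless.
Dependency preservation: the restricted closure of {I} across the fragments never reaches {J}, so I → J cannot be enforced without a join — not preserved.

lossless but not dependency-preserving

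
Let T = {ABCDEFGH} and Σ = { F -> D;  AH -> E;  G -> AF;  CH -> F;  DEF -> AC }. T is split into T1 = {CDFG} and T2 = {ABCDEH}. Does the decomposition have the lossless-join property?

Common attributes: T1 ∩ T2 = {CD}.
No dependency enlarges {CD}, so (CD)⁺ = {CD}.
The closure contains neither all of T1 = {CDFG} nor all of T2 = {ABCDEH}, so the common attributes are not a superkey of either fragment. The join is lossy.

No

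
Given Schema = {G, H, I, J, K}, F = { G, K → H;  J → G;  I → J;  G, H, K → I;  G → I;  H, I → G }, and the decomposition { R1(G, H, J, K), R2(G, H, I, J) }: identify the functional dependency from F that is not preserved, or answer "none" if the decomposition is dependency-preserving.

G, K → H lies within R1.
J → G lies within R1.
I → J lies within R2.
G, H, K → I: restricted closure across fragments reaches I.
G → I lies within R2.
H, I → G lies within R2.
Every dependency is enforceable on the fragments, so the decomposition is dependency-preserving.

none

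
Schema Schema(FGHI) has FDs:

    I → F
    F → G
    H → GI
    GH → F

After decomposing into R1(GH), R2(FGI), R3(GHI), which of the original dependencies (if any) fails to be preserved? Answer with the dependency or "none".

none

I → F lies within R2.
F → G lies within R2.
H → GI lies within R3.
GH → F: restricted closure across fragments reaches F.
Every dependency is enforceable on the fragments, so the decomposition is dependency-preserving.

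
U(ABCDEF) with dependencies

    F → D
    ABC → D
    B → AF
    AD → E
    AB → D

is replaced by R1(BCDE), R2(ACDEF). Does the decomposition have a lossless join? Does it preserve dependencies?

Lossless test: (CDE)⁺ = {CDE}, which is a superkey of neither fragment — lossy.
Dependency preservation: the restricted closure of {B} across the fragments never reaches {AF}, so B → AF cannot be enforced without a join — not preserved.

lossy and not dependency-preserving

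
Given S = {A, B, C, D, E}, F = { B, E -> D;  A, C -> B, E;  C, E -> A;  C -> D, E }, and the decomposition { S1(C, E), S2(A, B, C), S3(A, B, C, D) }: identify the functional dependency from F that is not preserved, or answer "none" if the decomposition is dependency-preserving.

B, E -> D

Check B, E → D: no single fragment contains all of {B, D, E}, and the restricted closure of {B, E} across the fragments never reaches {D}.
A, C → B, E is preserved.
C, E → A is preserved.
C → D, E is preserved.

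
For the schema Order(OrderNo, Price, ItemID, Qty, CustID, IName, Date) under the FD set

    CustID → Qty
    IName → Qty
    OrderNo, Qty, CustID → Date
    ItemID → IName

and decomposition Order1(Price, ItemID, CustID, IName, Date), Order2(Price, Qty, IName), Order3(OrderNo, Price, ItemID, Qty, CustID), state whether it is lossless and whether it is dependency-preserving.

lossy and not dependency-preserving

Lossless test (chase): Rows 1 and 3 agree on CustID; apply CustID→Qty and equate their Qty entries. Rows 1 and 3 agree on ItemID; apply ItemID→IName and equate their IName entries. No row becomes fully distinguished — the join is lossy.
Dependency preservation: the restricted closure of {OrderNo, Qty, CustID} across the fragments never reaches {Date}, so OrderNo, Qty, CustID → Date cannot be enforced without a join — not preserved.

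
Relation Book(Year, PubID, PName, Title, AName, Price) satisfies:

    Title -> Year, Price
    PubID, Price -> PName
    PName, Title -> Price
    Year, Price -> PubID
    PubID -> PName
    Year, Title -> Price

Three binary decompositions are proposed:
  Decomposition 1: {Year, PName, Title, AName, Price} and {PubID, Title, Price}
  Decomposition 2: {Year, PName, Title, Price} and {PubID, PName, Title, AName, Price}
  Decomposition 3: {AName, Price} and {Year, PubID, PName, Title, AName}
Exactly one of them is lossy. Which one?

Decomposition 3

Decomposition 1: common = {Title, Price}, closure = {Year, PubID, PName, Title, Price} → lossless.
Decomposition 2: common = {PName, Title, Price}, closure = {Year, PubID, PName, Title, Price} → lossless.
Decomposition 3: common = {AName}, closure = {AName} → lossy.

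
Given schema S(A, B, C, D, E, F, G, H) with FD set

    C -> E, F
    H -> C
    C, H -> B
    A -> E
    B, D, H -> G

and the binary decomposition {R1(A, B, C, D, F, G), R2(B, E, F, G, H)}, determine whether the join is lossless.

Common attributes: R1 ∩ R2 = {B, F, G}.
No dependency enlarges {B, F, G}, so (B, F, G)⁺ = {B, F, G}.
The closure contains neither all of R1 = {A, B, C, D, F, G} nor all of R2 = {B, E, F, G, H}, so the common attributes are not a superkey of either fragment. The join is lossy.

No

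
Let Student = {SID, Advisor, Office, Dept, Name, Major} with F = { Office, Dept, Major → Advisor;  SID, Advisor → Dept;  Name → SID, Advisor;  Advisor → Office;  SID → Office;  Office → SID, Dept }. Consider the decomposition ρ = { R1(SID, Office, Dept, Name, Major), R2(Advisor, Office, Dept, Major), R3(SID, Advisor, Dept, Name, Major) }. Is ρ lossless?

Chase test. Columns are SID, Advisor, Office, Dept, Name, Major; row i has aⱼ where attribute j ∈ Ri, else bᵢⱼ.
Initial tableau (one row per fragment):
  row 1: a1 b12 a3 a4 a5 a6
  row 2: b21 a2 a3 a4 b25 a6
  row 3: a1 a2 b33 a4 a5 a6
Rows 1 and 2 agree on Office, Dept, Major; apply Office, Dept, Major→Advisor and equate their Advisor entries.
Rows 1 and 3 agree on Advisor; apply Advisor→Office and equate their Office entries.
Rows 1 and 2 agree on Office; apply Office→SID, Dept and equate their SID, Dept entries.
Row 1 is now all distinguished symbols — the join is lossless.

Yes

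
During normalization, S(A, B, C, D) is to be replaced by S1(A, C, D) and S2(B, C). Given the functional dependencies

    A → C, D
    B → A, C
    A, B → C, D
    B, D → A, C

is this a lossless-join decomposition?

No

Common attributes: S1 ∩ S2 = {C}.
No dependency enlarges {C}, so (C)⁺ = {C}.
The closure contains neither all of S1 = {A, C, D} nor all of S2 = {B, C}, so the common attributes are not a superkey of either fragment. The join is lossy.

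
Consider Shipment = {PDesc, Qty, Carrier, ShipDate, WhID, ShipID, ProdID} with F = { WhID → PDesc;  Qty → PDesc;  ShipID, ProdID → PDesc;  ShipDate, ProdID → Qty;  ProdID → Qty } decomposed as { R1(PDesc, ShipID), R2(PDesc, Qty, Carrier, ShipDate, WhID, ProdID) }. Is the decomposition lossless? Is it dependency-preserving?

Lossless test: (PDesc)⁺ = {PDesc}, which is a superkey of neither fragment — lossy.
Dependency preservation: ShipID, ProdID → PDesc is not contained in any single fragment, but the restricted closure of its left-hand side across the fragments still reaches the right-hand side; the remaining FDs each lie inside some fragment. All dependencies are preserved.

lossy but dependency-preserving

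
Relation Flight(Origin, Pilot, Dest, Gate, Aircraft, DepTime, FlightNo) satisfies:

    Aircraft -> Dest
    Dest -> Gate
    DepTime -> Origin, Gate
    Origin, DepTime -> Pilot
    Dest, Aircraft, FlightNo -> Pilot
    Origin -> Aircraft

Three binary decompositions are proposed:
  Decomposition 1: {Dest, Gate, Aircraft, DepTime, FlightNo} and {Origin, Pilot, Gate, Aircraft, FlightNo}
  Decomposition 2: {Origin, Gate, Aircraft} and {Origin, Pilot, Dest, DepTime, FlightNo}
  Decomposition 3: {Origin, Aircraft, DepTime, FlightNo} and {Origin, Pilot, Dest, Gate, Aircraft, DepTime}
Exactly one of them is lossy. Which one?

Decomposition 1: common = {Gate, Aircraft, FlightNo}, closure = {Pilot, Dest, Gate, Aircraft, FlightNo} → lossy.
Decomposition 2: common = {Origin}, closure = {Origin, Dest, Gate, Aircraft} → lossless.
Decomposition 3: common = {Origin, Aircraft, DepTime}, closure = {Origin, Pilot, Dest, Gate, Aircraft, DepTime} → lossless.

Decomposition 1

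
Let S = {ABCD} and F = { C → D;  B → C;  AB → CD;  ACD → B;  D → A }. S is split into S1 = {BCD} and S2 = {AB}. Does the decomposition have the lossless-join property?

Common attributes: S1 ∩ S2 = {B}.
Closure of {B}: B → C applies, adding C; C → D applies, adding D; D → A applies, adding A. So (B)⁺ = {ABCD}.
This closure contains every attribute of S1, so S1 ∩ S2 → S1. The join is lossless.

Yes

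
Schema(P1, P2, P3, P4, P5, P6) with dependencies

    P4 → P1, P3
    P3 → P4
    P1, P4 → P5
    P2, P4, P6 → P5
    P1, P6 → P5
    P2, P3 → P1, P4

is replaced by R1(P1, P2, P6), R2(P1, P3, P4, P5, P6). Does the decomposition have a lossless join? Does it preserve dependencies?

Lossless test: (P1, P6)⁺ = {P1, P5, P6}, which is a superkey of neither fragment — lossy.
Dependency preservation: P2, P4, P6 → P5; P2, P3 → P1, P4 are not contained in any single fragment, but the restricted closure of each left-hand side across the fragments still reaches the right-hand side; the remaining FDs each lie inside some fragment. All dependencies are preserved.

lossy but dependency-preserving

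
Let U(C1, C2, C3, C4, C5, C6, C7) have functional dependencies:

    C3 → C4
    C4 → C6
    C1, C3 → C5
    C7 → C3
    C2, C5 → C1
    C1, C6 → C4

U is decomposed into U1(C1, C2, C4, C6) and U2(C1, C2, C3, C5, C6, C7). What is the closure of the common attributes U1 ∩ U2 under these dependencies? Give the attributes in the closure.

C1, C2, C4, C6

U1 ∩ U2 = {C1, C2, C6}.
C1, C6 → C4 applies, adding C4
Closure: {C1, C2, C4, C6}.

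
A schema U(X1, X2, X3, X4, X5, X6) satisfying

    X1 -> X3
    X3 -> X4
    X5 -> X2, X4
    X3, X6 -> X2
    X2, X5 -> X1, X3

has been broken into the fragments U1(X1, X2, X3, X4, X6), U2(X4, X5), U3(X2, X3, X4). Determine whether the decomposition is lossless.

Chase test. Columns are X1, X2, X3, X4, X5, X6; row i has aⱼ where attribute j ∈ Ui, else bᵢⱼ.
Initial tableau (one row per fragment):
  row 1: a1 a2 a3 a4 b15 a6
  row 2: b21 b22 b23 a4 a5 b26
  row 3: b31 a2 a3 a4 b35 b36
No row becomes fully distinguished — the join is lossy.

No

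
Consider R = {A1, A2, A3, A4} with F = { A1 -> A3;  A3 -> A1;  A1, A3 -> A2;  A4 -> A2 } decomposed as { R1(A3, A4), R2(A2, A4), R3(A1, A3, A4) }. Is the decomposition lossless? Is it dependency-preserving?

lossless but not dependency-preserving

Lossless test (chase): Rows 1 and 3 agree on A3; apply A3→A1 and equate their A1 entries. Rows 1 and 3 agree on A1, A3; apply A1, A3→A2 and equate their A2 entries. Rows 1 and 2 agree on A4; apply A4→A2 and equate their A2 entries. Row 1 is now all distinguished symbols — the join is lossless.
Dependency preservation: the restricted closure of {A1, A3} across the fragments never reaches {A2}, so A1, A3 → A2 cannot be enforced without a join — not preserved.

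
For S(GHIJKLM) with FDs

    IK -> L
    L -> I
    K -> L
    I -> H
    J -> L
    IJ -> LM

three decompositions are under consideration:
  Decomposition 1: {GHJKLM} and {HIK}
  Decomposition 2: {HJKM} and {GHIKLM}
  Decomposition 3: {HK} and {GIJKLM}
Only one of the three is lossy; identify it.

Decomposition 1: common = {HK}, closure = {HIKL} → lossless.
Decomposition 2: common = {HKM}, closure = {HIKLM} → lossy.
Decomposition 3: common = {K}, closure = {HIKL} → lossless.

Decomposition 2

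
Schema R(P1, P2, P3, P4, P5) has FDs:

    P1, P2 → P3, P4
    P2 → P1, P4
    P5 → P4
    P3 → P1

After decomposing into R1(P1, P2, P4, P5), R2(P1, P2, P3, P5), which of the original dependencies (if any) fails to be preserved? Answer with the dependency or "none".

none

P1, P2 → P3, P4: restricted closure across fragments reaches P3, P4.
P2 → P1, P4 lies within R1.
P5 → P4 lies within R1.
P3 → P1 lies within R2.
Every dependency is enforceable on the fragments, so the decomposition is dependency-preserving.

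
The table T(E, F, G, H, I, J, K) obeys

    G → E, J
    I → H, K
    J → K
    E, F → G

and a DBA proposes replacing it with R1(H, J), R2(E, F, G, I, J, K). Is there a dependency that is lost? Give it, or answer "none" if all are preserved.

I → H, K

Check I → H, K: no single fragment contains all of {H, I, K}, and the restricted closure of {I} across the fragments never reaches {H, K}.
G → E, J is preserved.
J → K is preserved.
E, F → G is preserved.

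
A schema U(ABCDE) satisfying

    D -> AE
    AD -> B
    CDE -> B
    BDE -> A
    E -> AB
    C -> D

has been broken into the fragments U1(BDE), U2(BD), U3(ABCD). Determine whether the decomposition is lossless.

Yes

Chase test. Columns are ABCDE; row i has aⱼ where attribute j ∈ Ui, else bᵢⱼ.
Initial tableau (one row per fragment):
  row 1: b11 a2 b13 a4 a5
  row 2: b21 a2 b23 a4 b25
  row 3: a1 a2 a3 a4 b35
Rows 1 and 2 agree on D; apply D→AE and equate their AE entries.
Rows 1 and 3 agree on D; apply D→AE and equate their AE entries.
Row 3 is now all distinguished symbols — the join is lossless.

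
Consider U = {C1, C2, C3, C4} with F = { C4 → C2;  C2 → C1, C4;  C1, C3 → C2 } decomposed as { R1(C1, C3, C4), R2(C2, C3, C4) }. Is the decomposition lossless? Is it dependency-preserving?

Lossless test: (C3, C4)⁺ = {C1, C2, C3, C4}, which contains all of one fragment — lossless.
Dependency preservation: C2 → C1, C4; C1, C3 → C2 are not contained in any single fragment, but the restricted closure of each left-hand side across the fragments still reaches the right-hand side; the remaining FDs each lie inside some fragment. All dependencies are preserved.

lossless and dependency-preserving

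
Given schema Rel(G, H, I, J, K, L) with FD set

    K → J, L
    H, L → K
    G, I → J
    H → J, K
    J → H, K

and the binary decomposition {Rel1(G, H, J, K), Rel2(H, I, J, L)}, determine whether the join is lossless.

Common attributes: Rel1 ∩ Rel2 = {H, J}.
Closure of {H, J}: H → J, K applies, adding K; K → J, L applies, adding L. So (H, J)⁺ = {H, J, K, L}.
The closure contains neither all of Rel1 = {G, H, J, K} nor all of Rel2 = {H, I, J, L}, so the common attributes are not a superkey of either fragment. The join is lossy.

No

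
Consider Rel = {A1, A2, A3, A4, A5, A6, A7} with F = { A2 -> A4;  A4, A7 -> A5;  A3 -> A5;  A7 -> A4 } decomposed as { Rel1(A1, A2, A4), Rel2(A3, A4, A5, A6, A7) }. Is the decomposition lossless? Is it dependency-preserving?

Lossless test: (A4)⁺ = {A4}, which is a superkey of neither fragment — lossy.
Dependency preservation: every FD's attributes lie within a single fragment, so each can be enforced locally — preserved.

lossy but dependency-preserving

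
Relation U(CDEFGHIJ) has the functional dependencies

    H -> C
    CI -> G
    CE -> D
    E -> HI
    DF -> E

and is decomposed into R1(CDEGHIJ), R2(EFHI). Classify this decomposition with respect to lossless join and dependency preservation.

lossy and not dependency-preserving

Lossless test: (EHI)⁺ = {CDEGHI}, which is a superkey of neither fragment — lossy.
Dependency preservation: the restricted closure of {DF} across the fragments never reaches {E}, so DF → E cannot be enforced without a join — not preserved.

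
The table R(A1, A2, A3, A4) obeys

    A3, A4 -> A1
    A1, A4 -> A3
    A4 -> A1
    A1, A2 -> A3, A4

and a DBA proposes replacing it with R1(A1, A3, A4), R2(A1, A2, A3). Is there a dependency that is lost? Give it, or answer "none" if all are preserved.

Check A1, A2 → A3, A4: no single fragment contains all of {A1, A2, A3, A4}, and the restricted closure of {A1, A2} across the fragments never reaches {A3, A4}.
A3, A4 → A1 is preserved.
A1, A4 → A3 is preserved.
A4 → A1 is preserved.

A1, A2 -> A3, A4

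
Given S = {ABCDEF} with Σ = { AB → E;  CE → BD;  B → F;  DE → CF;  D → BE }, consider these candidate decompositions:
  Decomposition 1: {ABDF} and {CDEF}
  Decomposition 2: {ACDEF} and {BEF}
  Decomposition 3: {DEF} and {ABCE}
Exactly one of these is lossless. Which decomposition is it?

Decomposition 1: common = {DF}, closure = {BCDEF} → lossless.
Decomposition 2: common = {EF}, closure = {EF} → lossy.
Decomposition 3: common = {E}, closure = {E} → lossy.

Decomposition 1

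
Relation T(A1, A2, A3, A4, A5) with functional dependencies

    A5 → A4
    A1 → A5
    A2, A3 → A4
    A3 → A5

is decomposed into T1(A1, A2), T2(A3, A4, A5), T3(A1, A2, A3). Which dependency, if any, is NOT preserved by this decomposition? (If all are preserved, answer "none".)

A1 → A5

Check A1 → A5: no single fragment contains all of {A1, A5}, and the restricted closure of {A1} across the fragments never reaches {A5}.
A5 → A4 is preserved.
A2, A3 → A4 is preserved.
A3 → A5 is preserved.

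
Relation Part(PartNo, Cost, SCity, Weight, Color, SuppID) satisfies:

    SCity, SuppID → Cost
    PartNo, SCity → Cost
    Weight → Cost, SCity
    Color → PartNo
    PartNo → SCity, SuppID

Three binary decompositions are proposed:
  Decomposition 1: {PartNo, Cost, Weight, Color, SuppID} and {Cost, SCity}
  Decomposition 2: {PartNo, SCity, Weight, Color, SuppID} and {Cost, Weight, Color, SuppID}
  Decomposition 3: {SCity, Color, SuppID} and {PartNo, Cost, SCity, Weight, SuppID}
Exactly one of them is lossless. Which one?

Decomposition 2

Decomposition 1: common = {Cost}, closure = {Cost} → lossy.
Decomposition 2: common = {Weight, Color, SuppID}, closure = {PartNo, Cost, SCity, Weight, Color, SuppID} → lossless.
Decomposition 3: common = {SCity, SuppID}, closure = {Cost, SCity, SuppID} → lossy.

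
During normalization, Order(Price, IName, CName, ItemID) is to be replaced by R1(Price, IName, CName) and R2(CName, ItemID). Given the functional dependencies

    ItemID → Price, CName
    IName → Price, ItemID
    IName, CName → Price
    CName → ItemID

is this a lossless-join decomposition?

Common attributes: R1 ∩ R2 = {CName}.
Closure of {CName}: CName → ItemID applies, adding ItemID; ItemID → Price, CName applies, adding Price. So (CName)⁺ = {Price, CName, ItemID}.
This closure contains every attribute of R2, so R1 ∩ R2 → R2. The join is lossless.

Yes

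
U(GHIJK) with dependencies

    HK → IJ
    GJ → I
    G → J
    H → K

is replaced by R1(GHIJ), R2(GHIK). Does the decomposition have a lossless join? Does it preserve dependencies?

lossless and dependency-preserving

Lossless test: (GHI)⁺ = {GHIJK}, which contains all of one fragment — lossless.
Dependency preservation: HK → IJ is not contained in any single fragment, but the restricted closure of its left-hand side across the fragments still reaches the right-hand side; the remaining FDs each lie inside some fragment. All dependencies are preserved.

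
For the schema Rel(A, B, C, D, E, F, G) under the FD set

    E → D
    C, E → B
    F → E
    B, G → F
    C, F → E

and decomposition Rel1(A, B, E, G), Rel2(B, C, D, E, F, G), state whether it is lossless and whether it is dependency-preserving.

lossy but dependency-preserving

Lossless test: (B, E, G)⁺ = {B, D, E, F, G}, which is a superkey of neither fragment — lossy.
Dependency preservation: every FD's attributes lie within a single fragment, so each can be enforced locally — preserved.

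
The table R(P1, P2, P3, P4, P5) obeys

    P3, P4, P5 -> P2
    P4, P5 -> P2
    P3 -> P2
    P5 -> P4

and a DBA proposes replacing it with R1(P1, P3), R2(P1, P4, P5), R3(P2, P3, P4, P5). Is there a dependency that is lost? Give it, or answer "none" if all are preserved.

none

P3, P4, P5 → P2 lies within R3.
P4, P5 → P2 lies within R3.
P3 → P2 lies within R3.
P5 → P4 lies within R2.
Every dependency is enforceable on the fragments, so the decomposition is dependency-preserving.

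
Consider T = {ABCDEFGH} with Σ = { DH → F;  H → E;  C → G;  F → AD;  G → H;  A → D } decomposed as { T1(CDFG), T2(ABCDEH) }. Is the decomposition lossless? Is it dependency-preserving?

lossless but not dependency-preserving

Lossless test: (CD)⁺ = {ACDEFGH}, which contains all of one fragment — lossless.
Dependency preservation: the restricted closure of {DH} across the fragments never reaches {F}, so DH → F cannot be enforced without a join — not preserved.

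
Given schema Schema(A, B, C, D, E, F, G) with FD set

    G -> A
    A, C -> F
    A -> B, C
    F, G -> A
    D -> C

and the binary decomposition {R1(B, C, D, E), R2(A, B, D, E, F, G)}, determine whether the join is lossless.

Common attributes: R1 ∩ R2 = {B, D, E}.
Closure of {B, D, E}: D → C applies, adding C. So (B, D, E)⁺ = {B, C, D, E}.
This closure contains every attribute of R1, so R1 ∩ R2 → R1. The join is lossless.

Yes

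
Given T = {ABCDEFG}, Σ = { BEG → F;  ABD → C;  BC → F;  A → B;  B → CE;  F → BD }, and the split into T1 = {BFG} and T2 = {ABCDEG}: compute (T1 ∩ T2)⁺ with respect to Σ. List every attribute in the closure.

T1 ∩ T2 = {BG}.
B → CE applies, adding CE
BEG → F applies, adding F
F → BD applies, adding D
Closure: {BCDEFG}.

BCDEFG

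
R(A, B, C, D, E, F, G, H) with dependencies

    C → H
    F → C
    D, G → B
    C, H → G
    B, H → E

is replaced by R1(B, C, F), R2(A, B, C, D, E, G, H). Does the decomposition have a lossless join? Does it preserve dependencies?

lossy but dependency-preserving

Lossless test: (B, C)⁺ = {B, C, E, G, H}, which is a superkey of neither fragment — lossy.
Dependency preservation: every FD's attributes lie within a single fragment, so each can be enforced locally — preserved.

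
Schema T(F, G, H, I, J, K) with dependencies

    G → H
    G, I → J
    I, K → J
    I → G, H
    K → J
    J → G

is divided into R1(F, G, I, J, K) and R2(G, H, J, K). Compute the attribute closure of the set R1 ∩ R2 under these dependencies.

R1 ∩ R2 = {G, J, K}.
G → H applies, adding H
Closure: {G, H, J, K}.

G, H, J, K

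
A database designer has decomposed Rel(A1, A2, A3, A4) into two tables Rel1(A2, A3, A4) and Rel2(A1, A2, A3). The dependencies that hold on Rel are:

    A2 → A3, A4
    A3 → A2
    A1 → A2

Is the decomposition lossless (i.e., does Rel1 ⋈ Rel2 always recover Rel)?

Common attributes: Rel1 ∩ Rel2 = {A2, A3}.
Closure of {A2, A3}: A2 → A3, A4 applies, adding A4. So (A2, A3)⁺ = {A2, A3, A4}.
This closure contains every attribute of Rel1, so Rel1 ∩ Rel2 → Rel1. The join is lossless.

Yes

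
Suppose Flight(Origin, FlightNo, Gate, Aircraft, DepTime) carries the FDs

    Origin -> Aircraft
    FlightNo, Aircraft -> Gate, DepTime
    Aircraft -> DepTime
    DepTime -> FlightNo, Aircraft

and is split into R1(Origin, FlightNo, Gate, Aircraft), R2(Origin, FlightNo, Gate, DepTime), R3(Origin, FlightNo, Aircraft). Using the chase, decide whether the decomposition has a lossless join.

Yes

Chase test. Columns are Origin, FlightNo, Gate, Aircraft, DepTime; row i has aⱼ where attribute j ∈ Ri, else bᵢⱼ.
Initial tableau (one row per fragment):
  row 1: a1 a2 a3 a4 b15
  row 2: a1 a2 a3 b24 a5
  row 3: a1 a2 b33 a4 b35
Rows 1 and 2 agree on Origin; apply Origin→Aircraft and equate their Aircraft entries.
Rows 1 and 2 agree on FlightNo, Aircraft; apply FlightNo, Aircraft→Gate, DepTime and equate their Gate, DepTime entries.
Rows 1 and 3 agree on FlightNo, Aircraft; apply FlightNo, Aircraft→Gate, DepTime and equate their Gate, DepTime entries.
Row 1 is now all distinguished symbols — the join is lossless.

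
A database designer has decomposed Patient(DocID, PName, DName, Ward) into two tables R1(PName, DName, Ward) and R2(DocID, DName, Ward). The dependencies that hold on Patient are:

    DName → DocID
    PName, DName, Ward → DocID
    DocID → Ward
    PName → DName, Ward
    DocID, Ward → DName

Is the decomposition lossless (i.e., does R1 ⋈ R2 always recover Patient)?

Common attributes: R1 ∩ R2 = {DName, Ward}.
Closure of {DName, Ward}: DName → DocID applies, adding DocID. So (DName, Ward)⁺ = {DocID, DName, Ward}.
This closure contains every attribute of R2, so R1 ∩ R2 → R2. The join is lossless.

Yes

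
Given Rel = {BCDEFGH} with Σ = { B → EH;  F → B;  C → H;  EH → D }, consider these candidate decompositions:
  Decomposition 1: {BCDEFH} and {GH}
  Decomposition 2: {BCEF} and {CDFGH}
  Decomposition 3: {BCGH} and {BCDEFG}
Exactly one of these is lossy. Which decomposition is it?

Decomposition 1: common = {H}, closure = {H} → lossy.
Decomposition 2: common = {CF}, closure = {BCDEFH} → lossless.
Decomposition 3: common = {BCG}, closure = {BCDEGH} → lossless.

Decomposition 1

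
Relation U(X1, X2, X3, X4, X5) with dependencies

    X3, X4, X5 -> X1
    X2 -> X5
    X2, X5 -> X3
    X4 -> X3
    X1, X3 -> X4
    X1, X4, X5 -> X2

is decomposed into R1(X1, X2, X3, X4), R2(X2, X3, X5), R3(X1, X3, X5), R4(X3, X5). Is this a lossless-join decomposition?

Chase test. Columns are X1, X2, X3, X4, X5; row i has aⱼ where attribute j ∈ Ri, else bᵢⱼ.
Initial tableau (one row per fragment):
  row 1: a1 a2 a3 a4 b15
  row 2: b21 a2 a3 b24 a5
  row 3: a1 b32 a3 b34 a5
  row 4: b41 b42 a3 b44 a5
Rows 1 and 2 agree on X2; apply X2→X5 and equate their X5 entries.
Rows 1 and 3 agree on X1, X3; apply X1, X3→X4 and equate their X4 entries.
Rows 1 and 3 agree on X1, X4, X5; apply X1, X4, X5→X2 and equate their X2 entries.
Row 1 is now all distinguished symbols — the join is lossless.

Yes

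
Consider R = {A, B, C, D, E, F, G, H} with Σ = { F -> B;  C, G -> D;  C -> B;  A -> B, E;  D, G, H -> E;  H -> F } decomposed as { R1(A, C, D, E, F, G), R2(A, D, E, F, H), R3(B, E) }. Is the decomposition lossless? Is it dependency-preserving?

lossy and not dependency-preserving

Lossless test (chase): Rows 1 and 2 agree on F; apply F→B and equate their B entries. No row becomes fully distinguished — the join is lossy.
Dependency preservation: the restricted closure of {F} across the fragments never reaches {B}, so F → B cannot be enforced without a join — not preserved.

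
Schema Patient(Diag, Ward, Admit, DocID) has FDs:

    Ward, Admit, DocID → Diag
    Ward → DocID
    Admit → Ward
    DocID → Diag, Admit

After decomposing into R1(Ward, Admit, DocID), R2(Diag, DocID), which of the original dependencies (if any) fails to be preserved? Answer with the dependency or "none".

none

Ward, Admit, DocID → Diag: restricted closure across fragments reaches Diag.
Ward → DocID lies within R1.
Admit → Ward lies within R1.
DocID → Diag, Admit: restricted closure across fragments reaches Diag, Admit.
Every dependency is enforceable on the fragments, so the decomposition is dependency-preserving.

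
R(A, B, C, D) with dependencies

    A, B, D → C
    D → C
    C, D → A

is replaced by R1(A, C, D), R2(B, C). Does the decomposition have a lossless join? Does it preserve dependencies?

lossy but dependency-preserving

Lossless test: (C)⁺ = {C}, which is a superkey of neither fragment — lossy.
Dependency preservation: A, B, D → C is not contained in any single fragment, but the restricted closure of its left-hand side across the fragments still reaches the right-hand side; the remaining FDs each lie inside some fragment. All dependencies are preserved.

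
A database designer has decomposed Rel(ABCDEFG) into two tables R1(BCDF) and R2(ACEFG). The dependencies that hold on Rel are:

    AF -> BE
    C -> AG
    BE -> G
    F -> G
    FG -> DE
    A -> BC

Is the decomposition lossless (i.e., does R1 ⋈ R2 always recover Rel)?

Common attributes: R1 ∩ R2 = {CF}.
Closure of {CF}: C → AG applies, adding AG; FG → DE applies, adding DE; A → BC applies, adding B. So (CF)⁺ = {ABCDEFG}.
This closure contains every attribute of R1, so R1 ∩ R2 → R1. The join is lossless.

Yes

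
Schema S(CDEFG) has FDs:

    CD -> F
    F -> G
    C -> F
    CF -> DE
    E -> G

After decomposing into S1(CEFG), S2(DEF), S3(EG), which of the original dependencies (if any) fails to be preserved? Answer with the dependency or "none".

CF -> DE

Check CF → DE: no single fragment contains all of {CDEF}, and the restricted closure of {CF} across the fragments never reaches {DE}.
CD → F is preserved.
F → G is preserved.
C → F is preserved.
E → G is preserved.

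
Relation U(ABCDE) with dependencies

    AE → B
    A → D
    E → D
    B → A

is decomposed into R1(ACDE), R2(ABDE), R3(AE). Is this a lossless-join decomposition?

Chase test. Columns are ABCDE; row i has aⱼ where attribute j ∈ Ri, else bᵢⱼ.
Initial tableau (one row per fragment):
  row 1: a1 b12 a3 a4 a5
  row 2: a1 a2 b23 a4 a5
  row 3: a1 b32 b33 b34 a5
Rows 1 and 2 agree on AE; apply AE→B and equate their B entries.
Rows 1 and 3 agree on AE; apply AE→B and equate their B entries.
Rows 1 and 3 agree on A; apply A→D and equate their D entries.
Row 1 is now all distinguished symbols — the join is lossless.

Yes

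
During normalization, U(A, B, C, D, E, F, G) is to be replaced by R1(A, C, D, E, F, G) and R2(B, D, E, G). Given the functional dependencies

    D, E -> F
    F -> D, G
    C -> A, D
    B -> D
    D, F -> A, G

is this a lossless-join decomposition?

Common attributes: R1 ∩ R2 = {D, E, G}.
Closure of {D, E, G}: D, E → F applies, adding F; D, F → A, G applies, adding A. So (D, E, G)⁺ = {A, D, E, F, G}.
The closure contains neither all of R1 = {A, C, D, E, F, G} nor all of R2 = {B, D, E, G}, so the common attributes are not a superkey of either fragment. The join is lossy.

No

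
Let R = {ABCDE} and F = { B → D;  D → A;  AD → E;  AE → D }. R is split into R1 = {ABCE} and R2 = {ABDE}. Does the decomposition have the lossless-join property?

Common attributes: R1 ∩ R2 = {ABE}.
Closure of {ABE}: B → D applies, adding D. So (ABE)⁺ = {ABDE}.
This closure contains every attribute of R2, so R1 ∩ R2 → R2. The join is lossless.

Yes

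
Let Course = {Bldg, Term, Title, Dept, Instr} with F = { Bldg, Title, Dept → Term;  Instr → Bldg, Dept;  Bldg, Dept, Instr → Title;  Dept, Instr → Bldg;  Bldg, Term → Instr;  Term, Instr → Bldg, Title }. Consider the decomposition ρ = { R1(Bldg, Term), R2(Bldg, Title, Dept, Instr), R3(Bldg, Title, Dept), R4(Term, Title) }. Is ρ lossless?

No

Chase test. Columns are Bldg, Term, Title, Dept, Instr; row i has aⱼ where attribute j ∈ Ri, else bᵢⱼ.
Initial tableau (one row per fragment):
  row 1: a1 a2 b13 b14 b15
  row 2: a1 b22 a3 a4 a5
  row 3: a1 b32 a3 a4 b35
  row 4: b41 a2 a3 b44 b45
Rows 2 and 3 agree on Bldg, Title, Dept; apply Bldg, Title, Dept→Term and equate their Term entries.
Rows 2 and 3 agree on Bldg, Term; apply Bldg, Term→Instr and equate their Instr entries.
No row becomes fully distinguished — the join is lossy.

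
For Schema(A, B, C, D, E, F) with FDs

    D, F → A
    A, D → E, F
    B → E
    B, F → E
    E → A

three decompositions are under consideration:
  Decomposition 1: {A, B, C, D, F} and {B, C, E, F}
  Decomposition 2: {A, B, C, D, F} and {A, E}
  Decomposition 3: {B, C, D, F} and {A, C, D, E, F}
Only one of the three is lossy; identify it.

Decomposition 2

Decomposition 1: common = {B, C, F}, closure = {A, B, C, E, F} → lossless.
Decomposition 2: common = {A}, closure = {A} → lossy.
Decomposition 3: common = {C, D, F}, closure = {A, C, D, E, F} → lossless.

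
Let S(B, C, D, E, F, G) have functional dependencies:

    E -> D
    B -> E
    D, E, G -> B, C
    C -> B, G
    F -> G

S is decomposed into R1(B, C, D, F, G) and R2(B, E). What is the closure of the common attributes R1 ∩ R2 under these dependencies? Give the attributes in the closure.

R1 ∩ R2 = {B}.
B → E applies, adding E
E → D applies, adding D
Closure: {B, D, E}.

B, D, E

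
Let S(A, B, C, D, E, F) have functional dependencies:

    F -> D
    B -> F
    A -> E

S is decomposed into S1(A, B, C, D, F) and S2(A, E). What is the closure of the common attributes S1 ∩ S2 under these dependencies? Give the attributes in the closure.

A, E

S1 ∩ S2 = {A}.
A → E applies, adding E
Closure: {A, E}.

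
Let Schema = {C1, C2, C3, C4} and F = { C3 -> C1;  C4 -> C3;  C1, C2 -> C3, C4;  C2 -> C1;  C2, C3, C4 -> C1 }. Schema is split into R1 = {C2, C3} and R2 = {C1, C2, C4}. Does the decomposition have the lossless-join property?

Common attributes: R1 ∩ R2 = {C2}.
Closure of {C2}: C2 → C1 applies, adding C1; C1, C2 → C3, C4 applies, adding C3, C4. So (C2)⁺ = {C1, C2, C3, C4}.
This closure contains every attribute of R1, so R1 ∩ R2 → R1. The join is lossless.

Yes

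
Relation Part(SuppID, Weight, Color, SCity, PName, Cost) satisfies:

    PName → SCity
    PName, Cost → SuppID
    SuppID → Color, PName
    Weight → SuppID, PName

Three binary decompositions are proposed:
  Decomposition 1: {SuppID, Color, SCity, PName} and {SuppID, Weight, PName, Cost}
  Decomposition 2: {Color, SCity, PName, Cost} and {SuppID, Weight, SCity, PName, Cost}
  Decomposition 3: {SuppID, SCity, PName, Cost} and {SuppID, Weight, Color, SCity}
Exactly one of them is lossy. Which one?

Decomposition 1: common = {SuppID, PName}, closure = {SuppID, Color, SCity, PName} → lossless.
Decomposition 2: common = {SCity, PName, Cost}, closure = {SuppID, Color, SCity, PName, Cost} → lossless.
Decomposition 3: common = {SuppID, SCity}, closure = {SuppID, Color, SCity, PName} → lossy.

Decomposition 3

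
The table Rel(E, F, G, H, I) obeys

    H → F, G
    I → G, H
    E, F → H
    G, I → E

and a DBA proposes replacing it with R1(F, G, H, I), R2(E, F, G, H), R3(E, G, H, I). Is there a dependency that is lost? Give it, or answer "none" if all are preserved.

H → F, G lies within R1.
I → G, H lies within R1.
E, F → H lies within R2.
G, I → E lies within R3.
Every dependency is enforceable on the fragments, so the decomposition is dependency-preserving.

none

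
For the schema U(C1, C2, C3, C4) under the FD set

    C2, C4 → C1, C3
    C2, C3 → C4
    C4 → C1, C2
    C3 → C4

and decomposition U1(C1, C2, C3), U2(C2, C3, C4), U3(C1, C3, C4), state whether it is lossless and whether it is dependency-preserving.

Lossless test (chase): Rows 1 and 2 agree on C2, C3; apply C2, C3→C4 and equate their C4 entries. Rows 1 and 2 agree on C4; apply C4→C1, C2 and equate their C1, C2 entries. Rows 1 and 3 agree on C4; apply C4→C1, C2 and equate their C1, C2 entries. Row 1 is now all distinguished symbols — the join is lossless.
Dependency preservation: C2, C4 → C1, C3; C4 → C1, C2 are not contained in any single fragment, but the restricted closure of each left-hand side across the fragments still reaches the right-hand side; the remaining FDs each lie inside some fragment. All dependencies are preserved.

lossless and dependency-preserving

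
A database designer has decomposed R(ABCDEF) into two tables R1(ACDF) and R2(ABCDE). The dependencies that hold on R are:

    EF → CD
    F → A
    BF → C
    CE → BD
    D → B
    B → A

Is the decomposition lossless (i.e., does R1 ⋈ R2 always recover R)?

No

Common attributes: R1 ∩ R2 = {ACD}.
Closure of {ACD}: D → B applies, adding B. So (ACD)⁺ = {ABCD}.
The closure contains neither all of R1 = {ACDF} nor all of R2 = {ABCDE}, so the common attributes are not a superkey of either fragment. The join is lossy.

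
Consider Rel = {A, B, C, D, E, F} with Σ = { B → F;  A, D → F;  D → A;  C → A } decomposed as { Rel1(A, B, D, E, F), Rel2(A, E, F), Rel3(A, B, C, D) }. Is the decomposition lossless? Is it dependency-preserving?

lossy but dependency-preserving

Lossless test (chase): Rows 1 and 3 agree on B; apply B→F and equate their F entries. No row becomes fully distinguished — the join is lossy.
Dependency preservation: every FD's attributes lie within a single fragment, so each can be enforced locally — preserved.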